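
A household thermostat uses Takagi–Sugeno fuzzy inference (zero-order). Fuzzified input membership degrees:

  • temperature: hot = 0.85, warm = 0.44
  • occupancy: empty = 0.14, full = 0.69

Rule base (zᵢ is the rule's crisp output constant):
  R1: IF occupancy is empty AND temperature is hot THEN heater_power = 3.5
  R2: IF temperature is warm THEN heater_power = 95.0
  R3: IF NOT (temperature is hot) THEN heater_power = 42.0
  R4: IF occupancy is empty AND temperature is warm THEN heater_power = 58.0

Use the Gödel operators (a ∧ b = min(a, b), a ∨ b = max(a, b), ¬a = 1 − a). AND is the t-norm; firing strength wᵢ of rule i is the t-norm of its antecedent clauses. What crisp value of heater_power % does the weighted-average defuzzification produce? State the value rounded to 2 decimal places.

65.18

R1 (z=3.5): empty=0.14, hot=0.85; AND[min(a, b)] → w = 0.14
R2 (z=95.0): warm=0.44 → w = 0.44
R3 (z=42.0): ¬hot=1−0.85=0.15 → w = 0.15
R4 (z=58.0): empty=0.14, warm=0.44; AND[min(a, b)] → w = 0.14
Weighted average = (0.14·3.5 + 0.44·95.0 + 0.15·42.0 + 0.14·58.0) / (0.14 + 0.44 + 0.15 + 0.14)
  = 56.7100 / 0.8700 = 65.18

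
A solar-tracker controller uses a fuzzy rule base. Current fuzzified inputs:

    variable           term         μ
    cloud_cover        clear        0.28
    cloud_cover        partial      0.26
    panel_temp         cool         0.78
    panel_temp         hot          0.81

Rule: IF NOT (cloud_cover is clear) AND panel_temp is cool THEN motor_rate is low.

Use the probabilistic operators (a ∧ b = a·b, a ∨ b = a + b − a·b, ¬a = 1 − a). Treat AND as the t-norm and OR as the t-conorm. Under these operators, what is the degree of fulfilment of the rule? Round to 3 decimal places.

firing strength: ¬clear=1−0.28=0.72, cool=0.78; AND[a·b] → w = 0.5616

0.562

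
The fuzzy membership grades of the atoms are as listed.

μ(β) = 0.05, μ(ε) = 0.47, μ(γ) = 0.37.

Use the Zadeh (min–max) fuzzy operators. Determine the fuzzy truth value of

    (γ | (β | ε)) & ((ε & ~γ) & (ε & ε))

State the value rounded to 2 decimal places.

0.47

β | ε = max(a, b) on (0.05, 0.47) = 0.47
γ | (β | ε) = max(a, b) on (0.37, 0.47) = 0.47
~γ = 1 − 0.37 = 0.63
ε & ~γ = min(a, b) on (0.47, 0.63) = 0.47
ε & ε = min(a, b) on (0.47, 0.47) = 0.47
(ε & ~γ) & (ε & ε) = min(a, b) on (0.47, 0.47) = 0.47
(γ | (β | ε)) & ((ε & ~γ) & (ε & ε)) = min(a, b) on (0.47, 0.47) = 0.47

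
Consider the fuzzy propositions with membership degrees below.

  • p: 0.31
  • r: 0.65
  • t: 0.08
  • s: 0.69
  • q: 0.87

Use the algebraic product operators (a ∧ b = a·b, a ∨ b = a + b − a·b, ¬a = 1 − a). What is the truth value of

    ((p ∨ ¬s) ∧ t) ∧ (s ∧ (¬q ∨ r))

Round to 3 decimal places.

¬s = 1 − 0.6900 = 0.3100
p ∨ ¬s = a + b − a·b on (0.3100, 0.3100) = 0.5239
(p ∨ ¬s) ∧ t = a·b on (0.5239, 0.0800) = 0.0419
¬q = 1 − 0.8700 = 0.1300
¬q ∨ r = a + b − a·b on (0.1300, 0.6500) = 0.6955
s ∧ (¬q ∨ r) = a·b on (0.6900, 0.6955) = 0.4799
((p ∨ ¬s) ∧ t) ∧ (s ∧ (¬q ∨ r)) = a·b on (0.0419, 0.4799) = 0.0201

0.020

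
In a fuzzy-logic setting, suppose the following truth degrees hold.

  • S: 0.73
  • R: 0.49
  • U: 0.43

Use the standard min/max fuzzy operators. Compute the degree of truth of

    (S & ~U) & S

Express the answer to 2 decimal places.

~U = 1 − 0.43 = 0.57
S & ~U = min(a, b) on (0.73, 0.57) = 0.57
(S & ~U) & S = min(a, b) on (0.57, 0.73) = 0.57

0.57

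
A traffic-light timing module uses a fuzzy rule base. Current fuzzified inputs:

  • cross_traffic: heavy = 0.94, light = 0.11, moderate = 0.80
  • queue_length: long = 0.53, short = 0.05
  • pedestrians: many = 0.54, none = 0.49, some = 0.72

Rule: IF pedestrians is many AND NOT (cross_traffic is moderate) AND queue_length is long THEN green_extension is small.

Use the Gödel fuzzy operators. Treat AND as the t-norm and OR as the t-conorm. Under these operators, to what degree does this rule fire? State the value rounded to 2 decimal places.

0.20

firing strength: many=0.54, ¬moderate=1−0.80=0.20, long=0.53; AND[min(a, b)] → w = 0.20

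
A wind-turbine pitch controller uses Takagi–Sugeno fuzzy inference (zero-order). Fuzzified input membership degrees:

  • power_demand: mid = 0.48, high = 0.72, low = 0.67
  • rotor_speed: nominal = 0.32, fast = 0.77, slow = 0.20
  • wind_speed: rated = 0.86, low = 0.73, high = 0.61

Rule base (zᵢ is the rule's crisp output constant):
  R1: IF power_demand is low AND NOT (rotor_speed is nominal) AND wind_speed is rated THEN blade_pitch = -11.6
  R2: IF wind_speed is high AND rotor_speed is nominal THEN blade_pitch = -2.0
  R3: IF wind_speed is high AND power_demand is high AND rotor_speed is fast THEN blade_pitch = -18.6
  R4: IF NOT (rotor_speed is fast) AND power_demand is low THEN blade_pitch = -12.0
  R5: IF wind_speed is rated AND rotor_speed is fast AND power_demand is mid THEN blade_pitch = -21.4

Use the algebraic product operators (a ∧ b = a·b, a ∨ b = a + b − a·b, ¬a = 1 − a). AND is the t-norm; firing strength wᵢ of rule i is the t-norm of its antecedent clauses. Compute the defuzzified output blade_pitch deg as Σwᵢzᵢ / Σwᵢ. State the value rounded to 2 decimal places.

R1 (z=-11.6): low=0.67, ¬nominal=1−0.32=0.68, rated=0.86; AND[a·b] → w = 0.3918
R2 (z=-2.0): high=0.61, nominal=0.32; AND[a·b] → w = 0.1952
R3 (z=-18.6): high=0.61, high=0.72, fast=0.77; AND[a·b] → w = 0.3382
R4 (z=-12.0): ¬fast=1−0.77=0.23, low=0.67; AND[a·b] → w = 0.1541
R5 (z=-21.4): rated=0.86, fast=0.77, mid=0.48; AND[a·b] → w = 0.3179
Weighted average = (0.3918·-11.6 + 0.1952·-2.0 + 0.3382·-18.6 + 0.1541·-12.0 + 0.3179·-21.4) / (0.3918 + 0.1952 + 0.3382 + 0.1541 + 0.3179)
  = -19.8770 / 1.3972 = -14.23

-14.23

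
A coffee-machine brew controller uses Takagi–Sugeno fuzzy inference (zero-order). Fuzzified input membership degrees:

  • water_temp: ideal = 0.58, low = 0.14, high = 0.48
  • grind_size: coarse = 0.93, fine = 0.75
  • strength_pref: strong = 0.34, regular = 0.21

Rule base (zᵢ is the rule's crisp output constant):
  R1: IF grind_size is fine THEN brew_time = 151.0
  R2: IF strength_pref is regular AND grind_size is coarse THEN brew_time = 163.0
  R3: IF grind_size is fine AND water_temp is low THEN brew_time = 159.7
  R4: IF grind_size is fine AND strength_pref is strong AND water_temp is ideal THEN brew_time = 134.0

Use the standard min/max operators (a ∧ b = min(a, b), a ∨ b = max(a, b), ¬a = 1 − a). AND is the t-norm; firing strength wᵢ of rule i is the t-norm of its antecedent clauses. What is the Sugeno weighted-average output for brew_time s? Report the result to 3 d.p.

R1 (z=151.0): fine=0.75 → w = 0.75
R2 (z=163.0): regular=0.21, coarse=0.93; AND[min(a, b)] → w = 0.21
R3 (z=159.7): fine=0.75, low=0.14; AND[min(a, b)] → w = 0.14
R4 (z=134.0): fine=0.75, strong=0.34, ideal=0.58; AND[min(a, b)] → w = 0.34
Weighted average = (0.75·151.0 + 0.21·163.0 + 0.14·159.7 + 0.34·134.0) / (0.75 + 0.21 + 0.14 + 0.34)
  = 215.3980 / 1.4400 = 149.582

149.582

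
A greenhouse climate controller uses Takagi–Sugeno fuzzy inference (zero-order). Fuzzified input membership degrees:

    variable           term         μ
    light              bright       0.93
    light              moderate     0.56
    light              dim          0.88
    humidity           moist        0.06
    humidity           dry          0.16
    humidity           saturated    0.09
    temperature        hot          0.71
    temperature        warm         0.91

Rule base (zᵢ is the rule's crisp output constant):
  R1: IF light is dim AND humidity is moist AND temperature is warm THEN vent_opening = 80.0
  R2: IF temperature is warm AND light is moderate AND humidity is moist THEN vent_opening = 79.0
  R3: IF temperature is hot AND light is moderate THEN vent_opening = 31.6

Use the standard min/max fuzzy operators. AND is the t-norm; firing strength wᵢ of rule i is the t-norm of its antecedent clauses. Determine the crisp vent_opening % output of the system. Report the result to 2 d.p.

40.05

R1 (z=80.0): dim=0.88, moist=0.06, warm=0.91; AND[min(a, b)] → w = 0.06
R2 (z=79.0): warm=0.91, moderate=0.56, moist=0.06; AND[min(a, b)] → w = 0.06
R3 (z=31.6): hot=0.71, moderate=0.56; AND[min(a, b)] → w = 0.56
Weighted average = (0.06·80.0 + 0.06·79.0 + 0.56·31.6) / (0.06 + 0.06 + 0.56)
  = 27.2360 / 0.6800 = 40.05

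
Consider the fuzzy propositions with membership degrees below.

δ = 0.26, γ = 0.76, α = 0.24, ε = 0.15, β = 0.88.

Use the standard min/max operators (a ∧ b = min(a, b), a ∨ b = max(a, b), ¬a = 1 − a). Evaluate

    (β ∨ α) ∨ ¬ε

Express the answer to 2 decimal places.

0.88

β ∨ α = max(a, b) on (0.88, 0.24) = 0.88
¬ε = 1 − 0.15 = 0.85
(β ∨ α) ∨ ¬ε = max(a, b) on (0.88, 0.85) = 0.88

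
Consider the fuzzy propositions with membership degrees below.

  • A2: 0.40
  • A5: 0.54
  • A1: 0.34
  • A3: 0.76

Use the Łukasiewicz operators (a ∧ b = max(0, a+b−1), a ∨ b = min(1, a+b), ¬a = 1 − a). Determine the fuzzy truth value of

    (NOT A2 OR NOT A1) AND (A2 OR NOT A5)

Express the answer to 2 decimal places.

NOT A2 = 1 − 0.40 = 0.60
NOT A1 = 1 − 0.34 = 0.66
NOT A2 OR NOT A1 = min(1, a+b) on (0.60, 0.66) = 1.00
NOT A5 = 1 − 0.54 = 0.46
A2 OR NOT A5 = min(1, a+b) on (0.40, 0.46) = 0.86
(NOT A2 OR NOT A1) AND (A2 OR NOT A5) = max(0, a+b−1) on (1.00, 0.86) = 0.86

0.86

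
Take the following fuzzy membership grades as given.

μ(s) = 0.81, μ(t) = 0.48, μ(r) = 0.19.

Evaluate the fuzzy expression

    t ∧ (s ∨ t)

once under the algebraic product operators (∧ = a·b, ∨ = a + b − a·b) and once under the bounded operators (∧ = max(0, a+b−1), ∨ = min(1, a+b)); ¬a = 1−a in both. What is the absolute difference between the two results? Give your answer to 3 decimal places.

Under algebraic product:
  s ∨ t = a + b − a·b on (0.8100, 0.4800) = 0.9012
  t ∧ (s ∨ t) = a·b on (0.4800, 0.9012) = 0.4326
  → value = 0.4326
Under bounded:
  s ∨ t = min(1, a+b) on (0.81, 0.48) = 1.00
  t ∧ (s ∨ t) = max(0, a+b−1) on (0.48, 1.00) = 0.48
  → value = 0.4800
|0.4326 − 0.4800| = 0.047

0.047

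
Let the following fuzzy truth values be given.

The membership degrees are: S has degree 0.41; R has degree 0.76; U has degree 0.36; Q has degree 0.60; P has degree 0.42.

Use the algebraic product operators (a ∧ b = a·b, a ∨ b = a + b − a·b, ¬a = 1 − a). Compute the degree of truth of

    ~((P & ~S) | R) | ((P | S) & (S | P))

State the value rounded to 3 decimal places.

0.535

~S = 1 − 0.4100 = 0.5900
P & ~S = a·b on (0.4200, 0.5900) = 0.2478
(P & ~S) | R = a + b − a·b on (0.2478, 0.7600) = 0.8195
~((P & ~S) | R) = 1 − 0.8195 = 0.1805
P | S = a + b − a·b on (0.4200, 0.4100) = 0.6578
S | P = a + b − a·b on (0.4100, 0.4200) = 0.6578
(P | S) & (S | P) = a·b on (0.6578, 0.6578) = 0.4327
~((P & ~S) | R) | ((P | S) & (S | P)) = a + b − a·b on (0.1805, 0.4327) = 0.5351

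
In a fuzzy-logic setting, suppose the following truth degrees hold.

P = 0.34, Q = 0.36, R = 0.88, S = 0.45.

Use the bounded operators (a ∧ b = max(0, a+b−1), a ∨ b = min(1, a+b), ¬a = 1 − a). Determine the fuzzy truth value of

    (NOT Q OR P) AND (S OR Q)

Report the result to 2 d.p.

NOT Q = 1 − 0.36 = 0.64
NOT Q OR P = min(1, a+b) on (0.64, 0.34) = 0.98
S OR Q = min(1, a+b) on (0.45, 0.36) = 0.81
(NOT Q OR P) AND (S OR Q) = max(0, a+b−1) on (0.98, 0.81) = 0.79

0.79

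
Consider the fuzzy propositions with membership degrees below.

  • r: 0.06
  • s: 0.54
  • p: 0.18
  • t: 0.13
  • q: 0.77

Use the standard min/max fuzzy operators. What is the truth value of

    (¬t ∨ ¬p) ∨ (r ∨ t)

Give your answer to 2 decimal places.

0.87

¬t = 1 − 0.13 = 0.87
¬p = 1 − 0.18 = 0.82
¬t ∨ ¬p = max(a, b) on (0.87, 0.82) = 0.87
r ∨ t = max(a, b) on (0.06, 0.13) = 0.13
(¬t ∨ ¬p) ∨ (r ∨ t) = max(a, b) on (0.87, 0.13) = 0.87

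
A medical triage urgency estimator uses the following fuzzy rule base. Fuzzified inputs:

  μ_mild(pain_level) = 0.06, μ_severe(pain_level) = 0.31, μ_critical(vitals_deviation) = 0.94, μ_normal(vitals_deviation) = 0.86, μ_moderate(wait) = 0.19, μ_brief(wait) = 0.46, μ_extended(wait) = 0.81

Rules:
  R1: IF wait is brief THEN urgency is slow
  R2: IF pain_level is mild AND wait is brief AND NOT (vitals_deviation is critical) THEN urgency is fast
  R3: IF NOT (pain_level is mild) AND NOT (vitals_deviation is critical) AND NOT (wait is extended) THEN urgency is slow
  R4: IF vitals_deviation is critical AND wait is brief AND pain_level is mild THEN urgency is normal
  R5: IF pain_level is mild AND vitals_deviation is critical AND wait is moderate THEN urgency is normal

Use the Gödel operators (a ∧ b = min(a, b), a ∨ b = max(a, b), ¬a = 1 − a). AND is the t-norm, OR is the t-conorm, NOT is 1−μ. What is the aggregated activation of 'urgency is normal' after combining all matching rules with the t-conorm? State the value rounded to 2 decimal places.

R1: brief=0.46 → w = 0.46
R2: mild=0.06, brief=0.46, ¬critical=1−0.94=0.06; AND[min(a, b)] → w = 0.06
R3: ¬mild=1−0.06=0.94, ¬critical=1−0.94=0.06, ¬extended=1−0.81=0.19; AND[min(a, b)] → w = 0.06
R4: critical=0.94, brief=0.46, mild=0.06; AND[min(a, b)] → w = 0.06
R5: mild=0.06, critical=0.94, moderate=0.19; AND[min(a, b)] → w = 0.06
Rules with consequent 'normal': {R4, R5} → strengths 0.06, 0.06
Aggregate via t-conorm [max(a, b)]: 0.06

0.06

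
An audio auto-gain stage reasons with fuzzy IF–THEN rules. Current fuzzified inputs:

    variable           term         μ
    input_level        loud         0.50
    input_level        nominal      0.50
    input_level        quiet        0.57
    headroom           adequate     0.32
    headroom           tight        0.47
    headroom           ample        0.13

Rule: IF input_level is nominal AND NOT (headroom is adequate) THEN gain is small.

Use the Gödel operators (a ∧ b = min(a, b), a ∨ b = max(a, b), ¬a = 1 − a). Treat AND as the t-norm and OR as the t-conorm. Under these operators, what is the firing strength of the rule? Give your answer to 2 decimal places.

firing strength: nominal=0.50, ¬adequate=1−0.32=0.68; AND[min(a, b)] → w = 0.50

0.50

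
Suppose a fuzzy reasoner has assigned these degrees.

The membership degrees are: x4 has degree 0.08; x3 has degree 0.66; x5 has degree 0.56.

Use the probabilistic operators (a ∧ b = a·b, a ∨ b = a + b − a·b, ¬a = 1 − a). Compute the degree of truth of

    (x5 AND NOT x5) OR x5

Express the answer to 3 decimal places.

0.668

NOT x5 = 1 − 0.5600 = 0.4400
x5 AND NOT x5 = a·b on (0.5600, 0.4400) = 0.2464
(x5 AND NOT x5) OR x5 = a + b − a·b on (0.2464, 0.5600) = 0.6684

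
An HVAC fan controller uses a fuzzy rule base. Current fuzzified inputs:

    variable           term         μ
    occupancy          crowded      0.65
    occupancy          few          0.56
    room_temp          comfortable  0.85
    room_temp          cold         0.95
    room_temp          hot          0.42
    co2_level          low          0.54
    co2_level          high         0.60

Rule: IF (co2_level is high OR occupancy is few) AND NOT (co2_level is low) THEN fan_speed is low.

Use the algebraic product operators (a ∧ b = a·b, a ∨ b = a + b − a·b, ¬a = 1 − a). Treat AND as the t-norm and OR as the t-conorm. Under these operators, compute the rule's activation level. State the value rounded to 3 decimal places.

firing strength: (high=0.60 OR few=0.56) = 0.8240; AND[a·b] with ¬low=1−0.54=0.46 → w = 0.3790

0.379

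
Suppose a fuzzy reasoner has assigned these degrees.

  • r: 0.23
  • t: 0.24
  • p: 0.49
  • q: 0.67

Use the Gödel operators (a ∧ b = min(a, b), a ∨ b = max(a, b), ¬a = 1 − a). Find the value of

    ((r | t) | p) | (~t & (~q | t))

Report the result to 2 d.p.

r | t = max(a, b) on (0.23, 0.24) = 0.24
(r | t) | p = max(a, b) on (0.24, 0.49) = 0.49
~t = 1 − 0.24 = 0.76
~q = 1 − 0.67 = 0.33
~q | t = max(a, b) on (0.33, 0.24) = 0.33
~t & (~q | t) = min(a, b) on (0.76, 0.33) = 0.33
((r | t) | p) | (~t & (~q | t)) = max(a, b) on (0.49, 0.33) = 0.49

0.49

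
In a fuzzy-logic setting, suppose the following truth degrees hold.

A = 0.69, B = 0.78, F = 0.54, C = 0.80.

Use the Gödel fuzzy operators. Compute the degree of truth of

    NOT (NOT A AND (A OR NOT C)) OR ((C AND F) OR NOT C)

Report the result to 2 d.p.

NOT A = 1 − 0.69 = 0.31
NOT C = 1 − 0.80 = 0.20
A OR NOT C = max(a, b) on (0.69, 0.20) = 0.69
NOT A AND (A OR NOT C) = min(a, b) on (0.31, 0.69) = 0.31
NOT (NOT A AND (A OR NOT C)) = 1 − 0.31 = 0.69
C AND F = min(a, b) on (0.80, 0.54) = 0.54
NOT C = 1 − 0.80 = 0.20
(C AND F) OR NOT C = max(a, b) on (0.54, 0.20) = 0.54
NOT (NOT A AND (A OR NOT C)) OR ((C AND F) OR NOT C) = max(a, b) on (0.69, 0.54) = 0.69

0.69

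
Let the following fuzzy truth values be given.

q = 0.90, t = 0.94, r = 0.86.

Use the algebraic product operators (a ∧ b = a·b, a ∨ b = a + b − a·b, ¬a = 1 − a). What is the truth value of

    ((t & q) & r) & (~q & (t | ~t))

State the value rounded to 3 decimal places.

0.069

t & q = a·b on (0.9400, 0.9000) = 0.8460
(t & q) & r = a·b on (0.8460, 0.8600) = 0.7276
~q = 1 − 0.9000 = 0.1000
~t = 1 − 0.9400 = 0.0600
t | ~t = a + b − a·b on (0.9400, 0.0600) = 0.9436
~q & (t | ~t) = a·b on (0.1000, 0.9436) = 0.0944
((t & q) & r) & (~q & (t | ~t)) = a·b on (0.7276, 0.0944) = 0.0687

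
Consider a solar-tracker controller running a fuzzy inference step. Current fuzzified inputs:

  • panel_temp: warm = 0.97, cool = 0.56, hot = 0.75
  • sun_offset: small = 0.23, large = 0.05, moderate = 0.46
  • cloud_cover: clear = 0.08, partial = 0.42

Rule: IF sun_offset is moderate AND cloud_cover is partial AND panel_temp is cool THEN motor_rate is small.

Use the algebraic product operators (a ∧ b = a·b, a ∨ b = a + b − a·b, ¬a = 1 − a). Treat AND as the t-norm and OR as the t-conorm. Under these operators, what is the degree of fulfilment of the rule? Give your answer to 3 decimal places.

firing strength: moderate=0.46, partial=0.42, cool=0.56; AND[a·b] → w = 0.1082

0.108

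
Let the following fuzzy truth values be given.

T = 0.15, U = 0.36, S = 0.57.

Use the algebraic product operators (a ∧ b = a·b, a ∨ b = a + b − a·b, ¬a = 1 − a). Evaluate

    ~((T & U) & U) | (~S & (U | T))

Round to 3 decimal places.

T & U = a·b on (0.1500, 0.3600) = 0.0540
(T & U) & U = a·b on (0.0540, 0.3600) = 0.0194
~((T & U) & U) = 1 − 0.0194 = 0.9806
~S = 1 − 0.5700 = 0.4300
U | T = a + b − a·b on (0.3600, 0.1500) = 0.4560
~S & (U | T) = a·b on (0.4300, 0.4560) = 0.1961
~((T & U) & U) | (~S & (U | T)) = a + b − a·b on (0.9806, 0.1961) = 0.9844

0.984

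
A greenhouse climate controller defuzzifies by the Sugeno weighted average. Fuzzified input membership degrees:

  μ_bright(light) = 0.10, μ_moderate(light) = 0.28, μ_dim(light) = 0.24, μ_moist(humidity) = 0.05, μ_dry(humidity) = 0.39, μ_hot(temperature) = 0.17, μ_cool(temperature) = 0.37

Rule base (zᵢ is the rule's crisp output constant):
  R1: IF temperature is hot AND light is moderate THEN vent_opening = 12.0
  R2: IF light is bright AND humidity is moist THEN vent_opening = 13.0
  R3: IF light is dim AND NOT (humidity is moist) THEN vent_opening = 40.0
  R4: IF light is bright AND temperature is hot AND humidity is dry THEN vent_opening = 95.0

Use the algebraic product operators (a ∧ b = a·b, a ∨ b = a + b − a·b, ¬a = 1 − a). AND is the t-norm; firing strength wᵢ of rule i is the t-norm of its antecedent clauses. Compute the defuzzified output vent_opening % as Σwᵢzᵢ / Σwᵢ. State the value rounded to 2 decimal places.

R1 (z=12.0): hot=0.17, moderate=0.28; AND[a·b] → w = 0.0476
R2 (z=13.0): bright=0.10, moist=0.05; AND[a·b] → w = 0.0050
R3 (z=40.0): dim=0.24, ¬moist=1−0.05=0.95; AND[a·b] → w = 0.2280
R4 (z=95.0): bright=0.10, hot=0.17, dry=0.39; AND[a·b] → w = 0.0066
Weighted average = (0.0476·12.0 + 0.0050·13.0 + 0.2280·40.0 + 0.0066·95.0) / (0.0476 + 0.0050 + 0.2280 + 0.0066)
  = 10.3860 / 0.2872 = 36.16

36.16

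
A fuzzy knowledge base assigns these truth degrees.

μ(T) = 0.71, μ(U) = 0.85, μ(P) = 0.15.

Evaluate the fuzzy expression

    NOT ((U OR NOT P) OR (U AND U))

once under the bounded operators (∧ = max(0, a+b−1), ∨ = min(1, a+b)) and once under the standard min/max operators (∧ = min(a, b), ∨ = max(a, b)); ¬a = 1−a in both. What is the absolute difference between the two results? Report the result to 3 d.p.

Under bounded:
  NOT P = 1 − 0.15 = 0.85
  U OR NOT P = min(1, a+b) on (0.85, 0.85) = 1.00
  U AND U = max(0, a+b−1) on (0.85, 0.85) = 0.70
  (U OR NOT P) OR (U AND U) = min(1, a+b) on (1.00, 0.70) = 1.00
  NOT ((U OR NOT P) OR (U AND U)) = 1 − 1.00 = 0.00
  → value = 0.0000
Under standard min/max:
  NOT P = 1 − 0.15 = 0.85
  U OR NOT P = max(a, b) on (0.85, 0.85) = 0.85
  U AND U = min(a, b) on (0.85, 0.85) = 0.85
  (U OR NOT P) OR (U AND U) = max(a, b) on (0.85, 0.85) = 0.85
  NOT ((U OR NOT P) OR (U AND U)) = 1 − 0.85 = 0.15
  → value = 0.1500
|0.0000 − 0.1500| = 0.150

0.150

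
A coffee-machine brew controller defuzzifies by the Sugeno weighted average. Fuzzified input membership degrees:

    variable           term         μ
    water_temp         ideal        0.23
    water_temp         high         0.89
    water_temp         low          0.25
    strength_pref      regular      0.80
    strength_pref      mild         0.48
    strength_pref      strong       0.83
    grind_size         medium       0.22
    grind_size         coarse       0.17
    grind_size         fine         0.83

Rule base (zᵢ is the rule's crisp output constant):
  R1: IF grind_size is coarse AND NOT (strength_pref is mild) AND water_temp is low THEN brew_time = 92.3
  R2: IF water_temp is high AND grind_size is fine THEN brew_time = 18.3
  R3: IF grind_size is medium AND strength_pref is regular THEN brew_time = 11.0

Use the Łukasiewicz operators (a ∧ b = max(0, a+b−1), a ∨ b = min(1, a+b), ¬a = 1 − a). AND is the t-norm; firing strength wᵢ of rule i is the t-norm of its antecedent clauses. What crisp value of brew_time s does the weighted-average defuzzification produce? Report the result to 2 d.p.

R1 (z=92.3): coarse=0.17, ¬mild=1−0.48=0.52, low=0.25; AND[max(0, a+b−1)] → w = 0.00
R2 (z=18.3): high=0.89, fine=0.83; AND[max(0, a+b−1)] → w = 0.72
R3 (z=11.0): medium=0.22, regular=0.80; AND[max(0, a+b−1)] → w = 0.02
Weighted average = (0.00·92.3 + 0.72·18.3 + 0.02·11.0) / (0.00 + 0.72 + 0.02)
  = 13.3960 / 0.7400 = 18.10

18.10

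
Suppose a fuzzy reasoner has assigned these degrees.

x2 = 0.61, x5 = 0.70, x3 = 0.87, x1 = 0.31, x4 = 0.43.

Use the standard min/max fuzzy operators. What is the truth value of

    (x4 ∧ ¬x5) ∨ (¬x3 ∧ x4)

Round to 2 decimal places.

¬x5 = 1 − 0.70 = 0.30
x4 ∧ ¬x5 = min(a, b) on (0.43, 0.30) = 0.30
¬x3 = 1 − 0.87 = 0.13
¬x3 ∧ x4 = min(a, b) on (0.13, 0.43) = 0.13
(x4 ∧ ¬x5) ∨ (¬x3 ∧ x4) = max(a, b) on (0.30, 0.13) = 0.30

0.30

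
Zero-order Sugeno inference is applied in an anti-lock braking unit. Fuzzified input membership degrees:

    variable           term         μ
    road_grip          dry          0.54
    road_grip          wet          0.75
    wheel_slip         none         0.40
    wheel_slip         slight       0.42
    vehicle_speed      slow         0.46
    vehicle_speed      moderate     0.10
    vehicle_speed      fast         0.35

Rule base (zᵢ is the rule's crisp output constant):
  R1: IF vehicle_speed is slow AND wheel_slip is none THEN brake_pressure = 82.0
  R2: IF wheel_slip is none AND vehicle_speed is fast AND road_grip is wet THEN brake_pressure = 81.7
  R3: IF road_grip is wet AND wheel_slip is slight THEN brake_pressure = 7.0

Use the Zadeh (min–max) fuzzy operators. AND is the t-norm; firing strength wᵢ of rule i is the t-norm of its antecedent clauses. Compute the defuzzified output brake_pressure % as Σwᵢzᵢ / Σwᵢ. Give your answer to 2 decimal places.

54.99

R1 (z=82.0): slow=0.46, none=0.40; AND[min(a, b)] → w = 0.40
R2 (z=81.7): none=0.40, fast=0.35, wet=0.75; AND[min(a, b)] → w = 0.35
R3 (z=7.0): wet=0.75, slight=0.42; AND[min(a, b)] → w = 0.42
Weighted average = (0.40·82.0 + 0.35·81.7 + 0.42·7.0) / (0.40 + 0.35 + 0.42)
  = 64.3350 / 1.1700 = 54.99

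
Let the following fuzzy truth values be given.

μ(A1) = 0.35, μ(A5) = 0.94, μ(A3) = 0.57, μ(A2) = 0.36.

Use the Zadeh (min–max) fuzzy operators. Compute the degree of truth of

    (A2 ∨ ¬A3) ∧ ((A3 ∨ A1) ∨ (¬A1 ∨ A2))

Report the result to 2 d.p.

0.43

¬A3 = 1 − 0.57 = 0.43
A2 ∨ ¬A3 = max(a, b) on (0.36, 0.43) = 0.43
A3 ∨ A1 = max(a, b) on (0.57, 0.35) = 0.57
¬A1 = 1 − 0.35 = 0.65
¬A1 ∨ A2 = max(a, b) on (0.65, 0.36) = 0.65
(A3 ∨ A1) ∨ (¬A1 ∨ A2) = max(a, b) on (0.57, 0.65) = 0.65
(A2 ∨ ¬A3) ∧ ((A3 ∨ A1) ∨ (¬A1 ∨ A2)) = min(a, b) on (0.43, 0.65) = 0.43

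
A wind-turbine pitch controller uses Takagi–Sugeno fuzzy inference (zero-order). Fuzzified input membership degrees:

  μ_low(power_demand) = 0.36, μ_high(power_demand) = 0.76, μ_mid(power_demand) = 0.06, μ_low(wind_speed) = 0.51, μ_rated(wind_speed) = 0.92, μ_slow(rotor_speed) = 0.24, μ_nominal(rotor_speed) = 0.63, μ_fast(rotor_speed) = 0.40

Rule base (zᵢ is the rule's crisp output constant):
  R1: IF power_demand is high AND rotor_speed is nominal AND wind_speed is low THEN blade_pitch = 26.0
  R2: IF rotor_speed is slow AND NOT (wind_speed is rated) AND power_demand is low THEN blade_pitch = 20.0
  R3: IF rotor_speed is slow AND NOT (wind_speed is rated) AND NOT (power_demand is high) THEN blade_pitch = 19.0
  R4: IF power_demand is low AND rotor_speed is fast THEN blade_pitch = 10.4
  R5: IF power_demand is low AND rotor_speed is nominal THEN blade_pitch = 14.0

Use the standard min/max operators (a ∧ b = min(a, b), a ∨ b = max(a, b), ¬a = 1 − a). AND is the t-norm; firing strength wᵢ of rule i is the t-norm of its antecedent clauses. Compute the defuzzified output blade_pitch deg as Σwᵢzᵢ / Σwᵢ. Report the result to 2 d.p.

R1 (z=26.0): high=0.76, nominal=0.63, low=0.51; AND[min(a, b)] → w = 0.51
R2 (z=20.0): slow=0.24, ¬rated=1−0.92=0.08, low=0.36; AND[min(a, b)] → w = 0.08
R3 (z=19.0): slow=0.24, ¬rated=1−0.92=0.08, ¬high=1−0.76=0.24; AND[min(a, b)] → w = 0.08
R4 (z=10.4): low=0.36, fast=0.40; AND[min(a, b)] → w = 0.36
R5 (z=14.0): low=0.36, nominal=0.63; AND[min(a, b)] → w = 0.36
Weighted average = (0.51·26.0 + 0.08·20.0 + 0.08·19.0 + 0.36·10.4 + 0.36·14.0) / (0.51 + 0.08 + 0.08 + 0.36 + 0.36)
  = 25.1640 / 1.3900 = 18.10

18.10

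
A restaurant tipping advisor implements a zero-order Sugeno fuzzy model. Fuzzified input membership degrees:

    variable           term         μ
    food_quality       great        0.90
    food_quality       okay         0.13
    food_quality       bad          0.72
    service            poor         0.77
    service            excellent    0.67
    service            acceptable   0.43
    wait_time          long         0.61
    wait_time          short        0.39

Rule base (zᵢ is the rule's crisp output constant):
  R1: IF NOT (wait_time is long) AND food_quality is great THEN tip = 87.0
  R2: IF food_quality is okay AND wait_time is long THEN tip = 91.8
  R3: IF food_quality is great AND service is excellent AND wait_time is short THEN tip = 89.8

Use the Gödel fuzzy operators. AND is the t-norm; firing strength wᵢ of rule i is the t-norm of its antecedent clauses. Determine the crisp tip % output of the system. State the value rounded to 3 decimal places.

R1 (z=87.0): ¬long=1−0.61=0.39, great=0.90; AND[min(a, b)] → w = 0.39
R2 (z=91.8): okay=0.13, long=0.61; AND[min(a, b)] → w = 0.13
R3 (z=89.8): great=0.90, excellent=0.67, short=0.39; AND[min(a, b)] → w = 0.39
Weighted average = (0.39·87.0 + 0.13·91.8 + 0.39·89.8) / (0.39 + 0.13 + 0.39)
  = 80.8860 / 0.9100 = 88.886

88.886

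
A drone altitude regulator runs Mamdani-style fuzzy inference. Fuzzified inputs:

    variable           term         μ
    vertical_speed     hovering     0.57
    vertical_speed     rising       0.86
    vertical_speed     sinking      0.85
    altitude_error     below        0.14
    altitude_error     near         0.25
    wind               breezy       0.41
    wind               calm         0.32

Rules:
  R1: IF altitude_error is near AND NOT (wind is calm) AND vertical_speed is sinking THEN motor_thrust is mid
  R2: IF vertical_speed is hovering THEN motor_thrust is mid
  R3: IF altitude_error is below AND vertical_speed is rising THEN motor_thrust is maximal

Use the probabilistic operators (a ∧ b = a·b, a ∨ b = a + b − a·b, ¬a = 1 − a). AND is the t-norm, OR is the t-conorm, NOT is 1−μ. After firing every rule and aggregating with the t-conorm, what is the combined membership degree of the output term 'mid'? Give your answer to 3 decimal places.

R1: near=0.25, ¬calm=1−0.32=0.68, sinking=0.85; AND[a·b] → w = 0.1445
R2: hovering=0.57 → w = 0.5700
R3: below=0.14, rising=0.86; AND[a·b] → w = 0.1204
Rules with consequent 'mid': {R1, R2} → strengths 0.1445, 0.5700
Aggregate via t-conorm [a + b − a·b]: 0.6321

0.632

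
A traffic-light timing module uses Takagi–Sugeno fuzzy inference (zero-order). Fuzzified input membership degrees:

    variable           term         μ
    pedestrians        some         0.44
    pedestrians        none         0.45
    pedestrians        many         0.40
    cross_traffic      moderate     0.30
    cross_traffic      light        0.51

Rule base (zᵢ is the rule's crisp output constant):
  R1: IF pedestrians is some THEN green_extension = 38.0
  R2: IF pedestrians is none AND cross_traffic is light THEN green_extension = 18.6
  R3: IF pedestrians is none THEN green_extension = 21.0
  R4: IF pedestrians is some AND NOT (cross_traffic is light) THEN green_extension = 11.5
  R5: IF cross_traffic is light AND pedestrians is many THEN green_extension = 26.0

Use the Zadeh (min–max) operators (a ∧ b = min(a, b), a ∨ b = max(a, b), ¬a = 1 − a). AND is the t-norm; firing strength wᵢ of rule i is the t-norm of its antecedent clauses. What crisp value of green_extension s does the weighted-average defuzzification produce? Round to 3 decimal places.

R1 (z=38.0): some=0.44 → w = 0.44
R2 (z=18.6): none=0.45, light=0.51; AND[min(a, b)] → w = 0.45
R3 (z=21.0): none=0.45 → w = 0.45
R4 (z=11.5): some=0.44, ¬light=1−0.51=0.49; AND[min(a, b)] → w = 0.44
R5 (z=26.0): light=0.51, many=0.40; AND[min(a, b)] → w = 0.40
Weighted average = (0.44·38.0 + 0.45·18.6 + 0.45·21.0 + 0.44·11.5 + 0.40·26.0) / (0.44 + 0.45 + 0.45 + 0.44 + 0.40)
  = 50.0000 / 2.1800 = 22.936

22.936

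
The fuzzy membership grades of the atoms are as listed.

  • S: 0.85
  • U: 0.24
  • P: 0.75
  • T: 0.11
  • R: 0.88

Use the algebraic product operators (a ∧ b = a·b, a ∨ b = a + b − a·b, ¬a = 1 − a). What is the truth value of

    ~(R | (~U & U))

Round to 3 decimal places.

0.098

~U = 1 − 0.2400 = 0.7600
~U & U = a·b on (0.7600, 0.2400) = 0.1824
R | (~U & U) = a + b − a·b on (0.8800, 0.1824) = 0.9019
~(R | (~U & U)) = 1 − 0.9019 = 0.0981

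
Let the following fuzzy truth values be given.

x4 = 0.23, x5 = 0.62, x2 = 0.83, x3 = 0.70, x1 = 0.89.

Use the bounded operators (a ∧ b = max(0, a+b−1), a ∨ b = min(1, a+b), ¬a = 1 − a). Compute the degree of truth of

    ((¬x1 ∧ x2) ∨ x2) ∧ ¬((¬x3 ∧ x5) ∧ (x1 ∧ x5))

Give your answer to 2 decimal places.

¬x1 = 1 − 0.89 = 0.11
¬x1 ∧ x2 = max(0, a+b−1) on (0.11, 0.83) = 0.00
(¬x1 ∧ x2) ∨ x2 = min(1, a+b) on (0.00, 0.83) = 0.83
¬x3 = 1 − 0.70 = 0.30
¬x3 ∧ x5 = max(0, a+b−1) on (0.30, 0.62) = 0.00
x1 ∧ x5 = max(0, a+b−1) on (0.89, 0.62) = 0.51
(¬x3 ∧ x5) ∧ (x1 ∧ x5) = max(0, a+b−1) on (0.00, 0.51) = 0.00
¬((¬x3 ∧ x5) ∧ (x1 ∧ x5)) = 1 − 0.00 = 1.00
((¬x1 ∧ x2) ∨ x2) ∧ ¬((¬x3 ∧ x5) ∧ (x1 ∧ x5)) = max(0, a+b−1) on (0.83, 1.00) = 0.83

0.83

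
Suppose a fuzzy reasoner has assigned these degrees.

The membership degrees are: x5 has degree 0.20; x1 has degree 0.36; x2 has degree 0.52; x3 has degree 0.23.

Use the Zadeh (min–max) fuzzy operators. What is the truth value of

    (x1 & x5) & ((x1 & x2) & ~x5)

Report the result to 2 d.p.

x1 & x5 = min(a, b) on (0.36, 0.20) = 0.20
x1 & x2 = min(a, b) on (0.36, 0.52) = 0.36
~x5 = 1 − 0.20 = 0.80
(x1 & x2) & ~x5 = min(a, b) on (0.36, 0.80) = 0.36
(x1 & x5) & ((x1 & x2) & ~x5) = min(a, b) on (0.20, 0.36) = 0.20

0.20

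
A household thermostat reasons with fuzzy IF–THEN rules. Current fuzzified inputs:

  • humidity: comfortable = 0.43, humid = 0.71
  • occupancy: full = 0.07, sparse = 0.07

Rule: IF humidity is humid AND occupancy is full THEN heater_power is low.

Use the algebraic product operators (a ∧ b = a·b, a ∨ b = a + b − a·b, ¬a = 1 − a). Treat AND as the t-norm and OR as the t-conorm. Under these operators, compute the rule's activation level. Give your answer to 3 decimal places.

firing strength: humid=0.71, full=0.07; AND[a·b] → w = 0.0497

0.050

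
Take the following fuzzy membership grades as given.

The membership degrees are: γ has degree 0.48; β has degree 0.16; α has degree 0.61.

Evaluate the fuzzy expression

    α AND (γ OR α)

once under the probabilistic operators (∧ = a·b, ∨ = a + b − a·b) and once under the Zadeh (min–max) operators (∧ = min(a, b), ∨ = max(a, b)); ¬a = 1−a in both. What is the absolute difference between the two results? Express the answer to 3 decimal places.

Under probabilistic:
  γ OR α = a + b − a·b on (0.4800, 0.6100) = 0.7972
  α AND (γ OR α) = a·b on (0.6100, 0.7972) = 0.4863
  → value = 0.4863
Under Zadeh (min–max):
  γ OR α = max(a, b) on (0.48, 0.61) = 0.61
  α AND (γ OR α) = min(a, b) on (0.61, 0.61) = 0.61
  → value = 0.6100
|0.4863 − 0.6100| = 0.124

0.124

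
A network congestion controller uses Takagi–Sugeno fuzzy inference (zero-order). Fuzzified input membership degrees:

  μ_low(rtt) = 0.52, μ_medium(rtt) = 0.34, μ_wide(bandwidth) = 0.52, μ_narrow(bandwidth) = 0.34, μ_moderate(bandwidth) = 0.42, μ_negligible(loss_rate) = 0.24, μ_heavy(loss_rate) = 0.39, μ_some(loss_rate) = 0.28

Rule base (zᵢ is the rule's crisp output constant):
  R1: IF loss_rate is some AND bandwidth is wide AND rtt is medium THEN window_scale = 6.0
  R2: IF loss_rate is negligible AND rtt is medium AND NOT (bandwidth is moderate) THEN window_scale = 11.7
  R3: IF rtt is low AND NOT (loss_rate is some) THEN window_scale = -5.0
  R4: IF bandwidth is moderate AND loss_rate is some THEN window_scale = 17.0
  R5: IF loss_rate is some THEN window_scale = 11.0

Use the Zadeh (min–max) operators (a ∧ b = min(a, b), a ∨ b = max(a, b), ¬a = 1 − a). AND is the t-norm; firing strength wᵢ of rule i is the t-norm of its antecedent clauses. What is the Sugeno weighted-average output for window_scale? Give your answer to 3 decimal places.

R1 (z=6.0): some=0.28, wide=0.52, medium=0.34; AND[min(a, b)] → w = 0.28
R2 (z=11.7): negligible=0.24, medium=0.34, ¬moderate=1−0.42=0.58; AND[min(a, b)] → w = 0.24
R3 (z=-5.0): low=0.52, ¬some=1−0.28=0.72; AND[min(a, b)] → w = 0.52
R4 (z=17.0): moderate=0.42, some=0.28; AND[min(a, b)] → w = 0.28
R5 (z=11.0): some=0.28 → w = 0.28
Weighted average = (0.28·6.0 + 0.24·11.7 + 0.52·-5.0 + 0.28·17.0 + 0.28·11.0) / (0.28 + 0.24 + 0.52 + 0.28 + 0.28)
  = 9.7280 / 1.6000 = 6.080

6.080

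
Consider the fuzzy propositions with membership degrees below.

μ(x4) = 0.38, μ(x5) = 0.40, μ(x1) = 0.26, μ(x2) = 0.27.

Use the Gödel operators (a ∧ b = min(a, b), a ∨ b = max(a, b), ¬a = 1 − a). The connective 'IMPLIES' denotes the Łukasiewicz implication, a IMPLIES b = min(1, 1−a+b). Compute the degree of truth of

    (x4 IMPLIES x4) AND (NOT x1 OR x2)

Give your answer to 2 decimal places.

0.74

x4 IMPLIES x4  [Łukasiewicz: min(1, 1−a+b)] with a=0.38, b=0.38 → 1.00
NOT x1 = 1 − 0.26 = 0.74
NOT x1 OR x2 = max(a, b) on (0.74, 0.27) = 0.74
(x4 IMPLIES x4) AND (NOT x1 OR x2) = min(a, b) on (1.00, 0.74) = 0.74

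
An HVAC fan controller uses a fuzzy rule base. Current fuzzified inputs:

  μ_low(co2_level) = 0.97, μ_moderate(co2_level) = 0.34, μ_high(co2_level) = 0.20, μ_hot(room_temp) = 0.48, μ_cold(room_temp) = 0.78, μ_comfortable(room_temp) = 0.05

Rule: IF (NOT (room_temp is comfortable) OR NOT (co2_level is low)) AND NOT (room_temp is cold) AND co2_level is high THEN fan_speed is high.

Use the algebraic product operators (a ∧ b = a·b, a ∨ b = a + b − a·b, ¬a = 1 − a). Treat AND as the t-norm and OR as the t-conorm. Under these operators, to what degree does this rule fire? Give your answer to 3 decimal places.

firing strength: (¬comfortable=1−0.05=0.95 OR ¬low=1−0.97=0.03) = 0.9515; AND[a·b] with ¬cold=1−0.78=0.22, high=0.20 → w = 0.0419

0.042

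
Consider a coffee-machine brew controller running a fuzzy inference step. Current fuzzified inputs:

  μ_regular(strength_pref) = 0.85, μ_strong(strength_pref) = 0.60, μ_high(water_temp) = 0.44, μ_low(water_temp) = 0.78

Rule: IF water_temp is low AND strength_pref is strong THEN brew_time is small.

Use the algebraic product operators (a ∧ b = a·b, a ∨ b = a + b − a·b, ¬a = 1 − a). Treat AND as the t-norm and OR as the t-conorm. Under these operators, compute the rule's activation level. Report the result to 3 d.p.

0.468

firing strength: low=0.78, strong=0.60; AND[a·b] → w = 0.4680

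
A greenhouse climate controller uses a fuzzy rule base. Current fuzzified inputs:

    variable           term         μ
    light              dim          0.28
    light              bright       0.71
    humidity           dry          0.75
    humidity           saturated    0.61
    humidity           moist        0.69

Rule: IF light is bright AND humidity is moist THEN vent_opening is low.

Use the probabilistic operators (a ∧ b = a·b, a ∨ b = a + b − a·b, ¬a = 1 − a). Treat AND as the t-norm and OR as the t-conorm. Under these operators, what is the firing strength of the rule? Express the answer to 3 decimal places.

firing strength: bright=0.71, moist=0.69; AND[a·b] → w = 0.4899

0.490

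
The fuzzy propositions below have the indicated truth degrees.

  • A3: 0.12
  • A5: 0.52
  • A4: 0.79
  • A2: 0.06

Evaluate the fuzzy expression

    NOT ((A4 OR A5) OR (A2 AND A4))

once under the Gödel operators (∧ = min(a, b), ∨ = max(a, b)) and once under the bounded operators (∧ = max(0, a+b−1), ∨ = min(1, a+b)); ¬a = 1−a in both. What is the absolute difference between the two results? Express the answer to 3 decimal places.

0.210

Under Gödel:
  A4 OR A5 = max(a, b) on (0.79, 0.52) = 0.79
  A2 AND A4 = min(a, b) on (0.06, 0.79) = 0.06
  (A4 OR A5) OR (A2 AND A4) = max(a, b) on (0.79, 0.06) = 0.79
  NOT ((A4 OR A5) OR (A2 AND A4)) = 1 − 0.79 = 0.21
  → value = 0.2100
Under bounded:
  A4 OR A5 = min(1, a+b) on (0.79, 0.52) = 1.00
  A2 AND A4 = max(0, a+b−1) on (0.06, 0.79) = 0.00
  (A4 OR A5) OR (A2 AND A4) = min(1, a+b) on (1.00, 0.00) = 1.00
  NOT ((A4 OR A5) OR (A2 AND A4)) = 1 − 1.00 = 0.00
  → value = 0.0000
|0.2100 − 0.0000| = 0.210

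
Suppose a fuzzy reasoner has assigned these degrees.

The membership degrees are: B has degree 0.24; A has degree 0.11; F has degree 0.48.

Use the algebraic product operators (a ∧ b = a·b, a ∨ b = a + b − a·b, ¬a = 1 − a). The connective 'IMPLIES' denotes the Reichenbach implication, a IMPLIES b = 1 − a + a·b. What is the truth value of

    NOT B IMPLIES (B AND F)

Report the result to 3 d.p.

0.328

NOT B = 1 − 0.2400 = 0.7600
B AND F = a·b on (0.2400, 0.4800) = 0.1152
NOT B IMPLIES (B AND F)  [Reichenbach: 1 − a + a·b] with a=0.7600, b=0.1152 → 0.3276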